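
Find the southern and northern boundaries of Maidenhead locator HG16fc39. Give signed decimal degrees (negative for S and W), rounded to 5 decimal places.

-23.87917, -23.87500

Field H=7, G=6: +7·20° lon, +6·10° lat → SW at lon -40°, lat -30°.
Square 1, 6: +1·2° lon, +6·1° lat → SW at lon -38°, lat -24°.
Subsquare f=5, c=2: +5·0.0833333° lon, +2·0.0416667° lat → SW at lon -37.5833°, lat -23.9167°.
Extended square 3, 9: +3·0.00833333° lon, +9·0.00416667° lat → SW at lon -37.5583°, lat -23.8792°.
Cell spans 0.00833333° lon × 0.00416667° lat.
south -23.87917, north -23.87500.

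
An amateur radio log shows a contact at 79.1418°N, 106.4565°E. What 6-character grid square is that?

Add 180° to longitude and 90° to latitude: 286.4565, 169.1418.
Field: 286.4565/20 → 14 → O, 169.1418/10 → 16 → Q; chars OQ.
Square: 6.4565/2 → 3, 9.1418/1 → 9; chars 39.
Subsquare: 0.4565/0.0833333 → 5 → f, 0.1418/0.0416667 → 3 → d; chars fd.

OQ39fd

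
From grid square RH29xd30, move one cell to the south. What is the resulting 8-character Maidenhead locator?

RH29xc39

Latitude extended square 0; −1 → -1, wraps to 9, carry into subsquare.
Latitude subsquare d = 3; −1 → 2 = c.
The longitude characters are unchanged.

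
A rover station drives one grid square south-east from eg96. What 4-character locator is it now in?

FG05

Longitude square 9; +1 → 10, wraps to 0, carry into field.
Longitude field E = 4; +1 → 5 = F.
Latitude square 6; −1 → 5.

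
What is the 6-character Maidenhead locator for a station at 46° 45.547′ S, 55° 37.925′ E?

LE73tf

Shift to the Maidenhead origin (180°W, 90°S): lon 235.6321, lat 43.2409.
Field: 235.6321/20 → 11 → L, 43.2409/10 → 4 → E; chars LE.
Square: 15.6321/2 → 7, 3.2409/1 → 3; chars 73.
Subsquare: 1.6321/0.0833333 → 19 → t, 0.2409/0.0416667 → 5 → f; chars tf.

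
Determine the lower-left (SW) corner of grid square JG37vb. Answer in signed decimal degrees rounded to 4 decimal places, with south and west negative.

-22.9583, 7.7500

Field J=9, G=6: +9·20° lon, +6·10° lat → SW at lon 0°, lat -30°.
Square 3, 7: +3·2° lon, +7·1° lat → SW at lon 6°, lat -23°.
Subsquare v=21, b=1: +21·0.0833333° lon, +1·0.0416667° lat → SW at lon 7.75°, lat -22.9583°.
latitude -22.9583, longitude 7.7500.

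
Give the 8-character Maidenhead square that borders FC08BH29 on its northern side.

Latitude extended square 9; +1 → 10, wraps to 0, carry into subsquare.
Latitude subsquare h = 7; +1 → 8 = i.
The longitude characters are unchanged.

FC08bi20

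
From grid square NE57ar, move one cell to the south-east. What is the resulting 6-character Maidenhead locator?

Longitude subsquare a = 0; +1 → 1 = b.
Latitude subsquare r = 17; −1 → 16 = q.

NE57bq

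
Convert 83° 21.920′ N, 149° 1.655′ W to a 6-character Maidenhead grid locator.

BR53li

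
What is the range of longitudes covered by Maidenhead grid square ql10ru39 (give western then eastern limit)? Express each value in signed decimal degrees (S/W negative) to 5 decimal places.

Field Q=16, L=11: +16·20° lon, +11·10° lat → SW at lon 140°, lat 20°.
Square 1, 0: +1·2° lon, +0·1° lat → SW at lon 142°, lat 20°.
Subsquare r=17, u=20: +17·0.0833333° lon, +20·0.0416667° lat → SW at lon 143.417°, lat 20.8333°.
Extended square 3, 9: +3·0.00833333° lon, +9·0.00416667° lat → SW at lon 143.442°, lat 20.8708°.
Cell spans 0.00833333° lon × 0.00416667° lat.
west 143.44167, east 143.45000.

143.44167, 143.45000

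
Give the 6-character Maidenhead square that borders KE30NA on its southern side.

KD39nx

Latitude subsquare a = 0; −1 → -1, wraps to 23 = x, carry into square.
Latitude square 0; −1 → -1, wraps to 9, carry into field.
Latitude field E = 4; −1 → 3 = D.
The longitude characters are unchanged.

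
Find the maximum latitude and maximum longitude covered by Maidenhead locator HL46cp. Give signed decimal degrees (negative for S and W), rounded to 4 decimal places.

26.6667, -31.7500

Field H=7, L=11: +7·20° lon, +11·10° lat → SW at lon -40°, lat 20°.
Square 4, 6: +4·2° lon, +6·1° lat → SW at lon -32°, lat 26°.
Subsquare c=2, p=15: +2·0.0833333° lon, +15·0.0416667° lat → SW at lon -31.8333°, lat 26.625°.
Cell spans 0.0833333° lon × 0.0416667° lat. NE corner is SW corner plus one full cell.
latitude 26.6667, longitude -31.7500.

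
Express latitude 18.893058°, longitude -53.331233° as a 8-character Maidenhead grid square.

Shift to the Maidenhead origin (180°W, 90°S): lon 126.66877, lat 108.89306.
Field: 126.66877/20 → 6 → G, 108.89306/10 → 10 → K; chars GK.
Square: 6.66877/2 → 3, 8.89306/1 → 8; chars 38.
Subsquare: 0.66877/0.0833333 → 8 → i, 0.89306/0.0416667 → 21 → v; chars iv.
Extended square: 0.00210/0.00833333 → 0, 0.01806/0.00416667 → 4; chars 04.

GK38iv04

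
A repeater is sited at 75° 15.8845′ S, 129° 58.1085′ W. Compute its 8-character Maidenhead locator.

Add 180° to longitude and 90° to latitude: 50.03152, 14.73526.
Field: 50.03152/20 → 2 → C, 14.73526/10 → 1 → B; chars CB.
Square: 10.03152/2 → 5, 4.73526/1 → 4; chars 54.
Subsquare: 0.03152/0.0833333 → 0 → a, 0.73526/0.0416667 → 17 → r; chars ar.
Extended square: 0.03152/0.00833333 → 3, 0.02693/0.00416667 → 6; chars 36.

CB54ar36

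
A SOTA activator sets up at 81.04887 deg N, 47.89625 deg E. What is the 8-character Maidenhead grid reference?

LR31wb71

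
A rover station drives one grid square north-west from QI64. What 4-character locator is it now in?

QI55

Longitude square 6; −1 → 5.
Latitude square 4; +1 → 5.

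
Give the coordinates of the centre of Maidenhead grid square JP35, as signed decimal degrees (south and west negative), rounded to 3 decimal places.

65.500, 7.000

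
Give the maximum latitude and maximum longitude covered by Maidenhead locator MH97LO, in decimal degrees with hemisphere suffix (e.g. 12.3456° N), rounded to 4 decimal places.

12.3750° S, 79.0000° E

Field M=12, H=7: +12·20° lon, +7·10° lat → SW at lon 60°, lat -20°.
Square 9, 7: +9·2° lon, +7·1° lat → SW at lon 78°, lat -13°.
Subsquare l=11, o=14: +11·0.0833333° lon, +14·0.0416667° lat → SW at lon 78.9167°, lat -12.4167°.
Cell spans 0.0833333° lon × 0.0416667° lat. NE corner is SW corner plus one full cell.
latitude 12.3750° S, longitude 79.0000° E.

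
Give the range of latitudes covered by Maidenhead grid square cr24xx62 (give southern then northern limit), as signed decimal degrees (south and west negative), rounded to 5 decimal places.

Field C=2, R=17: +2·20° lon, +17·10° lat → SW at lon -140°, lat 80°.
Square 2, 4: +2·2° lon, +4·1° lat → SW at lon -136°, lat 84°.
Subsquare x=23, x=23: +23·0.0833333° lon, +23·0.0416667° lat → SW at lon -134.083°, lat 84.9583°.
Extended square 6, 2: +6·0.00833333° lon, +2·0.00416667° lat → SW at lon -134.033°, lat 84.9667°.
Cell spans 0.00833333° lon × 0.00416667° lat.
south 84.96667, north 84.97083.

84.96667, 84.97083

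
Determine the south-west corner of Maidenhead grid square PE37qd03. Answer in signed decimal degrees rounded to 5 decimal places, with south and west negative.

-42.86250, 127.33333

Field P=15, E=4: +15·20° lon, +4·10° lat → SW at lon 120°, lat -50°.
Square 3, 7: +3·2° lon, +7·1° lat → SW at lon 126°, lat -43°.
Subsquare q=16, d=3: +16·0.0833333° lon, +3·0.0416667° lat → SW at lon 127.333°, lat -42.875°.
Extended square 0, 3: +0·0.00833333° lon, +3·0.00416667° lat → SW at lon 127.333°, lat -42.8625°.
latitude -42.86250, longitude 127.33333.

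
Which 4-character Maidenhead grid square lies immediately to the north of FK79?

Latitude square 9; +1 → 10, wraps to 0, carry into field.
Latitude field K = 10; +1 → 11 = L.
The longitude characters are unchanged.

FL70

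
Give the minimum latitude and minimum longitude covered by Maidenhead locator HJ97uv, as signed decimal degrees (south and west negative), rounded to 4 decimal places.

Field H=7, J=9: +7·20° lon, +9·10° lat → SW at lon -40°, lat 0°.
Square 9, 7: +9·2° lon, +7·1° lat → SW at lon -22°, lat 7°.
Subsquare u=20, v=21: +20·0.0833333° lon, +21·0.0416667° lat → SW at lon -20.3333°, lat 7.875°.
latitude 7.8750, longitude -20.3333.

7.8750, -20.3333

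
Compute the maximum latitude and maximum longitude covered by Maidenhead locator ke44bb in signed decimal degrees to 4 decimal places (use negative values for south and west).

-45.9167, 28.1667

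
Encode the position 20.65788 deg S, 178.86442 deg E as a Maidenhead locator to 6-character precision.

RG99ki

Shift to the Maidenhead origin (180°W, 90°S): lon 358.8644, lat 69.3421.
Field (20°×10°, letters A–R): lon ⌊358.8644/20⌋ = 17 → R; lat ⌊69.3421/10⌋ = 6 → G.
Square (2°×1°, digits 0–9): lon ⌊18.8644/2⌋ = 9; lat ⌊9.3421/1⌋ = 9.
Subsquare (5′×2.5′, letters a–x): lon ⌊0.8644/0.0833333⌋ = 10 → k; lat ⌊0.3421/0.0416667⌋ = 8 → i.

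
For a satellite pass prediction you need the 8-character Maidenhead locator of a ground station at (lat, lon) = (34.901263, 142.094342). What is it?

Shift to the Maidenhead origin (180°W, 90°S): lon 322.09434, lat 124.90126.
Field: lon ⌊322.09434/20⌋ = 16 → Q; lat ⌊124.90126/10⌋ = 12 → M.
Square: lon ⌊2.09434/2⌋ = 1; lat ⌊4.90126/1⌋ = 4.
Subsquare: lon ⌊0.09434/0.0833333⌋ = 1 → b; lat ⌊0.90126/0.0416667⌋ = 21 → v.
Extended square: lon ⌊0.01101/0.00833333⌋ = 1; lat ⌊0.02626/0.00416667⌋ = 6.

QM14bv16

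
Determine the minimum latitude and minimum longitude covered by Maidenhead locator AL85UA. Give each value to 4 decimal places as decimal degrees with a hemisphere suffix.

25.0000° N, 162.3333° W

Field A=0, L=11: +0·20° lon, +11·10° lat → SW at lon -180°, lat 20°.
Square 8, 5: +8·2° lon, +5·1° lat → SW at lon -164°, lat 25°.
Subsquare u=20, a=0: +20·0.0833333° lon, +0·0.0416667° lat → SW at lon -162.333°, lat 25°.
latitude 25.0000° N, longitude 162.3333° W.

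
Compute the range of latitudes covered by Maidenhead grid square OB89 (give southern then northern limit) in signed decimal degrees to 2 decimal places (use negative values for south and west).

-71.00, -70.00

Field O=14, B=1: +14·20° lon, +1·10° lat → SW at lon 100°, lat -80°.
Square 8, 9: +8·2° lon, +9·1° lat → SW at lon 116°, lat -71°.
Cell spans 2° lon × 1° lat.
south -71.00, north -70.00.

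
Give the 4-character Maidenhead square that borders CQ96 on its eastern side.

Longitude square 9; +1 → 10, wraps to 0, carry into field.
Longitude field C = 2; +1 → 3 = D.
The latitude characters are unchanged.

DQ06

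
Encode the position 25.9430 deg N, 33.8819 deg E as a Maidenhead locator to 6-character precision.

KL65ww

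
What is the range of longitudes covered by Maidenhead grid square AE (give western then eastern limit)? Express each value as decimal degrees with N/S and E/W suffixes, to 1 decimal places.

180.0° W, 160.0° W

Field A=0, E=4: +0·20° lon, +4·10° lat → SW at lon -180°, lat -50°.
Cell spans 20° lon × 10° lat.
west 180.0° W, east 160.0° W.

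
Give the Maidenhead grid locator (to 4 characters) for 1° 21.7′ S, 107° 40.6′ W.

Offset from 180°W / 90°S: lon 72.32°, lat 88.64°.
Field (20°×10°, letters A–R): 72.32/20 → 3 → D, 88.64/10 → 8 → I; chars DI.
Square (2°×1°, digits 0–9): 12.32/2 → 6, 8.64/1 → 8; chars 68.

DI68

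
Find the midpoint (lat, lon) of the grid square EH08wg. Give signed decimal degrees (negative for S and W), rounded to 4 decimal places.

-11.7292, -98.1250

Field E=4, H=7: +4·20° lon, +7·10° lat → SW at lon -100°, lat -20°.
Square 0, 8: +0·2° lon, +8·1° lat → SW at lon -100°, lat -12°.
Subsquare w=22, g=6: +22·0.0833333° lon, +6·0.0416667° lat → SW at lon -98.1667°, lat -11.75°.
Cell spans 0.0833333° lon × 0.0416667° lat. Centre is SW corner plus half of each.
latitude -11.7292, longitude -98.1250.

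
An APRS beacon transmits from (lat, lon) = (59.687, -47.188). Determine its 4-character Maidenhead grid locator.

Add 180° to longitude and 90° to latitude: 132.81, 149.69.
Field: lon ⌊132.81/20⌋ = 6 → G; lat ⌊149.69/10⌋ = 14 → O.
Square: lon ⌊12.81/2⌋ = 6; lat ⌊9.69/1⌋ = 9.

GO69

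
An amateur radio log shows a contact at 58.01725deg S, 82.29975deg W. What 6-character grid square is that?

ED81ux

Shift to the Maidenhead origin (180°W, 90°S): lon 97.7002, lat 31.9828.
Field (20°×10°, letters A–R): lon ⌊97.7002/20⌋ = 4 → E; lat ⌊31.9828/10⌋ = 3 → D.
Square (2°×1°, digits 0–9): lon ⌊17.7002/2⌋ = 8; lat ⌊1.9828/1⌋ = 1.
Subsquare (5′×2.5′, letters a–x): lon ⌊1.7002/0.0833333⌋ = 20 → u; lat ⌊0.9828/0.0416667⌋ = 23 → x.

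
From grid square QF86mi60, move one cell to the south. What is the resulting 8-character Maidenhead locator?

Latitude extended square 0; −1 → -1, wraps to 9, carry into subsquare.
Latitude subsquare i = 8; −1 → 7 = h.
The longitude characters are unchanged.

QF86mh69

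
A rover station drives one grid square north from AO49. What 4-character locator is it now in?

AP40

Latitude square 9; +1 → 10, wraps to 0, carry into field.
Latitude field O = 14; +1 → 15 = P.
The longitude characters are unchanged.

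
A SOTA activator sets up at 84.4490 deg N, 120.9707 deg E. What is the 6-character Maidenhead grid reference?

Shift to the Maidenhead origin (180°W, 90°S): lon 300.9707, lat 174.4490.
Field: 300.9707/20 → 15 → P, 174.4490/10 → 17 → R; chars PR.
Square: 0.9707/2 → 0, 4.4490/1 → 4; chars 04.
Subsquare: 0.9707/0.0833333 → 11 → l, 0.4490/0.0416667 → 10 → k; chars lk.

PR04lk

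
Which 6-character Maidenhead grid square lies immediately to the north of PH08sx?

PH09sa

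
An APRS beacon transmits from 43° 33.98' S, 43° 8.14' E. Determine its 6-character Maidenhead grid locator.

LE16nk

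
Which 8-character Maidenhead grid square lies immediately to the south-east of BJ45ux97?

BJ45vx06

Longitude extended square 9; +1 → 10, wraps to 0, carry into subsquare.
Longitude subsquare u = 20; +1 → 21 = v.
Latitude extended square 7; −1 → 6.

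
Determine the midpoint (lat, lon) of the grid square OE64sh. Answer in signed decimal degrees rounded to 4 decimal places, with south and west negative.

Field O=14, E=4: +14·20° lon, +4·10° lat → SW at lon 100°, lat -50°.
Square 6, 4: +6·2° lon, +4·1° lat → SW at lon 112°, lat -46°.
Subsquare s=18, h=7: +18·0.0833333° lon, +7·0.0416667° lat → SW at lon 113.5°, lat -45.7083°.
Cell spans 0.0833333° lon × 0.0416667° lat. Centre is SW corner plus half of each.
latitude -45.6875, longitude 113.5417.

-45.6875, 113.5417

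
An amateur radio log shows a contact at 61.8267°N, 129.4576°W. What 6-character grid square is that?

Offset from 180°W / 90°S: lon 50.5424°, lat 151.8267°.
Field: lon ⌊50.5424/20⌋ = 2 → C; lat ⌊151.8267/10⌋ = 15 → P.
Square: lon ⌊10.5424/2⌋ = 5; lat ⌊1.8267/1⌋ = 1.
Subsquare: lon ⌊0.5424/0.0833333⌋ = 6 → g; lat ⌊0.8267/0.0416667⌋ = 19 → t.

CP51gt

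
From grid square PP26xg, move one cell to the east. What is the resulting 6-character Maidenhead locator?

Longitude subsquare x = 23; +1 → 24, wraps to 0 = a, carry into square.
Longitude square 2; +1 → 3.
The latitude characters are unchanged.

PP36ag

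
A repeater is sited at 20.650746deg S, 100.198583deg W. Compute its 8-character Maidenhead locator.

Shift to the Maidenhead origin (180°W, 90°S): lon 79.80142, lat 69.34925.
Field (20°×10°, letters A–R): lon ⌊79.80142/20⌋ = 3 → D; lat ⌊69.34925/10⌋ = 6 → G.
Square (2°×1°, digits 0–9): lon ⌊19.80142/2⌋ = 9; lat ⌊9.34925/1⌋ = 9.
Subsquare (5′×2.5′, letters a–x): lon ⌊1.80142/0.0833333⌋ = 21 → v; lat ⌊0.34925/0.0416667⌋ = 8 → i.
Extended square (30″×15″, digits 0–9): lon ⌊0.05142/0.00833333⌋ = 6; lat ⌊0.01592/0.00416667⌋ = 3.

DG99vi63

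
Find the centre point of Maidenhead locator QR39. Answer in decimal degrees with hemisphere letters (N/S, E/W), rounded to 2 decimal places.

89.50° N, 147.00° E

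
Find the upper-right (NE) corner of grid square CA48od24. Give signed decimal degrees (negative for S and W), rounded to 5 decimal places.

Field C=2, A=0: +2·20° lon, +0·10° lat → SW at lon -140°, lat -90°.
Square 4, 8: +4·2° lon, +8·1° lat → SW at lon -132°, lat -82°.
Subsquare o=14, d=3: +14·0.0833333° lon, +3·0.0416667° lat → SW at lon -130.833°, lat -81.875°.
Extended square 2, 4: +2·0.00833333° lon, +4·0.00416667° lat → SW at lon -130.817°, lat -81.8583°.
Cell spans 0.00833333° lon × 0.00416667° lat. NE corner is SW corner plus one full cell.
latitude -81.85417, longitude -130.80833.

-81.85417, -130.80833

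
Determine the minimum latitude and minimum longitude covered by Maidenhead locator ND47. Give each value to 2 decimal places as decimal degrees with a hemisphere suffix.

Field N=13, D=3: +13·20° lon, +3·10° lat → SW at lon 80°, lat -60°.
Square 4, 7: +4·2° lon, +7·1° lat → SW at lon 88°, lat -53°.
latitude 53.00° S, longitude 88.00° E.

53.00° S, 88.00° E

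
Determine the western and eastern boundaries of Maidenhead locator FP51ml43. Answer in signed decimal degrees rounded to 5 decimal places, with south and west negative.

-68.96667, -68.95833

Field F=5, P=15: +5·20° lon, +15·10° lat → SW at lon -80°, lat 60°.
Square 5, 1: +5·2° lon, +1·1° lat → SW at lon -70°, lat 61°.
Subsquare m=12, l=11: +12·0.0833333° lon, +11·0.0416667° lat → SW at lon -69°, lat 61.4583°.
Extended square 4, 3: +4·0.00833333° lon, +3·0.00416667° lat → SW at lon -68.9667°, lat 61.4708°.
Cell spans 0.00833333° lon × 0.00416667° lat.
west -68.96667, east -68.95833.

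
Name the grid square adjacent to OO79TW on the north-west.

Longitude subsquare t = 19; −1 → 18 = s.
Latitude subsquare w = 22; +1 → 23 = x.

OO79sx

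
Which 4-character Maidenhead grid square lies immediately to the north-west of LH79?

Longitude square 7; −1 → 6.
Latitude square 9; +1 → 10, wraps to 0, carry into field.
Latitude field H = 7; +1 → 8 = I.

LI60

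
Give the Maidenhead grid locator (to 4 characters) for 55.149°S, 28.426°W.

HD54

Offset from 180°W / 90°S: lon 151.57°, lat 34.85°.
Field: 151.57/20 → 7 → H, 34.85/10 → 3 → D; chars HD.
Square: 11.57/2 → 5, 4.85/1 → 4; chars 54.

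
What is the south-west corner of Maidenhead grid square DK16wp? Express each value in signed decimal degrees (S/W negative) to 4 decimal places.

16.6250, -116.1667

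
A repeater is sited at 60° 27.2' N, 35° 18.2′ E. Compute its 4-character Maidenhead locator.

Add 180° to longitude and 90° to latitude: 215.30, 150.45.
Field: 215.30/20 → 10 → K, 150.45/10 → 15 → P; chars KP.
Square: 15.30/2 → 7, 0.45/1 → 0; chars 70.

KP70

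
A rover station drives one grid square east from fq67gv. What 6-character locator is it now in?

FQ67hv

Longitude subsquare g = 6; +1 → 7 = h.
The latitude characters are unchanged.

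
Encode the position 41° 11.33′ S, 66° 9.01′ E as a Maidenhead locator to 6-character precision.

ME38bt

Offset from 180°W / 90°S: lon 246.1502°, lat 48.8112°.
Field (20°×10°, letters A–R): 246.1502/20 → 12 → M, 48.8112/10 → 4 → E; chars ME.
Square (2°×1°, digits 0–9): 6.1502/2 → 3, 8.8112/1 → 8; chars 38.
Subsquare (5′×2.5′, letters a–x): 0.1502/0.0833333 → 1 → b, 0.8112/0.0416667 → 19 → t; chars bt.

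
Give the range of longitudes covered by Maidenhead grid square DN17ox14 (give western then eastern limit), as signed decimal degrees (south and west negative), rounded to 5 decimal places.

Field D=3, N=13: +3·20° lon, +13·10° lat → SW at lon -120°, lat 40°.
Square 1, 7: +1·2° lon, +7·1° lat → SW at lon -118°, lat 47°.
Subsquare o=14, x=23: +14·0.0833333° lon, +23·0.0416667° lat → SW at lon -116.833°, lat 47.9583°.
Extended square 1, 4: +1·0.00833333° lon, +4·0.00416667° lat → SW at lon -116.825°, lat 47.975°.
Cell spans 0.00833333° lon × 0.00416667° lat.
west -116.82500, east -116.81667.

-116.82500, -116.81667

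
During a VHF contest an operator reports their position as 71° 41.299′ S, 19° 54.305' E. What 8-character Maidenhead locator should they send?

Shift to the Maidenhead origin (180°W, 90°S): lon 199.90508, lat 18.31168.
Field: lon ⌊199.90508/20⌋ = 9 → J; lat ⌊18.31168/10⌋ = 1 → B.
Square: lon ⌊19.90508/2⌋ = 9; lat ⌊8.31168/1⌋ = 8.
Subsquare: lon ⌊1.90508/0.0833333⌋ = 22 → w; lat ⌊0.31168/0.0416667⌋ = 7 → h.
Extended square: lon ⌊0.07175/0.00833333⌋ = 8; lat ⌊0.02002/0.00416667⌋ = 4.

JB98wh84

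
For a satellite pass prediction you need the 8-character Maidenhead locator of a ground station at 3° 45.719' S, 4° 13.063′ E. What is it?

JI26cf67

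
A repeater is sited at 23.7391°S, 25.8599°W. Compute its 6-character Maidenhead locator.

HG76bg

Add 180° to longitude and 90° to latitude: 154.1401, 66.2609.
Field: 154.1401/20 → 7 → H, 66.2609/10 → 6 → G; chars HG.
Square: 14.1401/2 → 7, 6.2609/1 → 6; chars 76.
Subsquare: 0.1401/0.0833333 → 1 → b, 0.2609/0.0416667 → 6 → g; chars bg.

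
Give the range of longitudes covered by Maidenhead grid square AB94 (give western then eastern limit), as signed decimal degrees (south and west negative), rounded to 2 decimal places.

Field A=0, B=1: +0·20° lon, +1·10° lat → SW at lon -180°, lat -80°.
Square 9, 4: +9·2° lon, +4·1° lat → SW at lon -162°, lat -76°.
Cell spans 2° lon × 1° lat.
west -162.00, east -160.00.

-162.00, -160.00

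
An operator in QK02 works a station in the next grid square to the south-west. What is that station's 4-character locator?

PK91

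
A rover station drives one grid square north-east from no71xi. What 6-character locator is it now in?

Longitude subsquare x = 23; +1 → 24, wraps to 0 = a, carry into square.
Longitude square 7; +1 → 8.
Latitude subsquare i = 8; +1 → 9 = j.

NO81aj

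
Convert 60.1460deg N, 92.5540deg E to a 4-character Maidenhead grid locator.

Add 180° to longitude and 90° to latitude: 272.55, 150.15.
Field (20°×10°, letters A–R): 272.55/20 → 13 → N, 150.15/10 → 15 → P; chars NP.
Square (2°×1°, digits 0–9): 12.55/2 → 6, 0.15/1 → 0; chars 60.

NP60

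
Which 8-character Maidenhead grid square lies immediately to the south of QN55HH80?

Latitude extended square 0; −1 → -1, wraps to 9, carry into subsquare.
Latitude subsquare h = 7; −1 → 6 = g.
The longitude characters are unchanged.

QN55hg89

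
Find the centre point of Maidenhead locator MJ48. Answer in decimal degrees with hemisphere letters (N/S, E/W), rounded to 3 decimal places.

Field M=12, J=9: +12·20° lon, +9·10° lat → SW at lon 60°, lat 0°.
Square 4, 8: +4·2° lon, +8·1° lat → SW at lon 68°, lat 8°.
Cell spans 2° lon × 1° lat. Centre is SW corner plus half of each.
latitude 8.500° N, longitude 69.000° E.

8.500° N, 69.000° E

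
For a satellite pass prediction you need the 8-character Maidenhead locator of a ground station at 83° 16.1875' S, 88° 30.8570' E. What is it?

Offset from 180°W / 90°S: lon 268.51428°, lat 6.73021°.
Field: lon ⌊268.51428/20⌋ = 13 → N; lat ⌊6.73021/10⌋ = 0 → A.
Square: lon ⌊8.51428/2⌋ = 4; lat ⌊6.73021/1⌋ = 6.
Subsquare: lon ⌊0.51428/0.0833333⌋ = 6 → g; lat ⌊0.73021/0.0416667⌋ = 17 → r.
Extended square: lon ⌊0.01428/0.00833333⌋ = 1; lat ⌊0.02188/0.00416667⌋ = 5.

NA46gr15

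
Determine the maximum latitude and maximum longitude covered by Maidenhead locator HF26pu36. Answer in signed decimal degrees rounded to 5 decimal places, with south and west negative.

-33.13750, -34.71667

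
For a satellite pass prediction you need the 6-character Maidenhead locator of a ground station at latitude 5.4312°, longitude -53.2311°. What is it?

Shift to the Maidenhead origin (180°W, 90°S): lon 126.7689, lat 95.4312.
Field: 126.7689/20 → 6 → G, 95.4312/10 → 9 → J; chars GJ.
Square: 6.7689/2 → 3, 5.4312/1 → 5; chars 35.
Subsquare: 0.7689/0.0833333 → 9 → j, 0.4312/0.0416667 → 10 → k; chars jk.

GJ35jk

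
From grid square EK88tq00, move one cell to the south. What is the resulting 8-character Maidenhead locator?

Latitude extended square 0; −1 → -1, wraps to 9, carry into subsquare.
Latitude subsquare q = 16; −1 → 15 = p.
The longitude characters are unchanged.

EK88tp09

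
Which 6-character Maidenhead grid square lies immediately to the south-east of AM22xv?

AM32au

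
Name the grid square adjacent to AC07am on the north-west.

RC97xn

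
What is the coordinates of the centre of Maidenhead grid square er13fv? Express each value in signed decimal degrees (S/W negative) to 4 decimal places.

83.8958, -97.5417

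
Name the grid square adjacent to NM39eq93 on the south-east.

Longitude extended square 9; +1 → 10, wraps to 0, carry into subsquare.
Longitude subsquare e = 4; +1 → 5 = f.
Latitude extended square 3; −1 → 2.

NM39fq02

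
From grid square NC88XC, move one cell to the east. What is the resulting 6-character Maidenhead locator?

NC98ac

Longitude subsquare x = 23; +1 → 24, wraps to 0 = a, carry into square.
Longitude square 8; +1 → 9.
The latitude characters are unchanged.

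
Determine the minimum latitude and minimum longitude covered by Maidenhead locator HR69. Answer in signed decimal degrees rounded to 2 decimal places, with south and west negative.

89.00, -28.00

Field H=7, R=17: +7·20° lon, +17·10° lat → SW at lon -40°, lat 80°.
Square 6, 9: +6·2° lon, +9·1° lat → SW at lon -28°, lat 89°.
latitude 89.00, longitude -28.00.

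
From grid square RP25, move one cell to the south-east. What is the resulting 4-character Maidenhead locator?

Longitude square 2; +1 → 3.
Latitude square 5; −1 → 4.

RP34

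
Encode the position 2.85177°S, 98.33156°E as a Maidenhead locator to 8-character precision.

NI97dd95

Add 180° to longitude and 90° to latitude: 278.33156, 87.14823.
Field: lon ⌊278.33156/20⌋ = 13 → N; lat ⌊87.14823/10⌋ = 8 → I.
Square: lon ⌊18.33156/2⌋ = 9; lat ⌊7.14823/1⌋ = 7.
Subsquare: lon ⌊0.33156/0.0833333⌋ = 3 → d; lat ⌊0.14823/0.0416667⌋ = 3 → d.
Extended square: lon ⌊0.08156/0.00833333⌋ = 9; lat ⌊0.02323/0.00416667⌋ = 5.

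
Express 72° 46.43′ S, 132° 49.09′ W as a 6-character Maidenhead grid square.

CB37of

Offset from 180°W / 90°S: lon 47.1818°, lat 17.2262°.
Field: lon ⌊47.1818/20⌋ = 2 → C; lat ⌊17.2262/10⌋ = 1 → B.
Square: lon ⌊7.1818/2⌋ = 3; lat ⌊7.2262/1⌋ = 7.
Subsquare: lon ⌊1.1818/0.0833333⌋ = 14 → o; lat ⌊0.2262/0.0416667⌋ = 5 → f.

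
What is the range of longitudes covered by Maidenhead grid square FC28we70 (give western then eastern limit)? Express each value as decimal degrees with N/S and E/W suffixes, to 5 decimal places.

74.10833° W, 74.10000° W

Field F=5, C=2: +5·20° lon, +2·10° lat → SW at lon -80°, lat -70°.
Square 2, 8: +2·2° lon, +8·1° lat → SW at lon -76°, lat -62°.
Subsquare w=22, e=4: +22·0.0833333° lon, +4·0.0416667° lat → SW at lon -74.1667°, lat -61.8333°.
Extended square 7, 0: +7·0.00833333° lon, +0·0.00416667° lat → SW at lon -74.1083°, lat -61.8333°.
Cell spans 0.00833333° lon × 0.00416667° lat.
west 74.10833° W, east 74.10000° W.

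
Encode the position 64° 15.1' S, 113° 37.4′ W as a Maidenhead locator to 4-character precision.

DC35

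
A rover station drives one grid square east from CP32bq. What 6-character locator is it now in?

CP32cq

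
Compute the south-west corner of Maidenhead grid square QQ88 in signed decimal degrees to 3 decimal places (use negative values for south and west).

78.000, 156.000

Field Q=16, Q=16: +16·20° lon, +16·10° lat → SW at lon 140°, lat 70°.
Square 8, 8: +8·2° lon, +8·1° lat → SW at lon 156°, lat 78°.
latitude 78.000, longitude 156.000.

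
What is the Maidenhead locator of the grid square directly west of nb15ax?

Longitude subsquare a = 0; −1 → -1, wraps to 23 = x, carry into square.
Longitude square 1; −1 → 0.
The latitude characters are unchanged.

NB05xx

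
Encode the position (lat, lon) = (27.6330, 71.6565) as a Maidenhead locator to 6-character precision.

ML57tp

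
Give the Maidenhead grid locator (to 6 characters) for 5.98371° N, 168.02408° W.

AJ55xx

Shift to the Maidenhead origin (180°W, 90°S): lon 11.9759, lat 95.9837.
Field: 11.9759/20 → 0 → A, 95.9837/10 → 9 → J; chars AJ.
Square: 11.9759/2 → 5, 5.9837/1 → 5; chars 55.
Subsquare: 1.9759/0.0833333 → 23 → x, 0.9837/0.0416667 → 23 → x; chars xx.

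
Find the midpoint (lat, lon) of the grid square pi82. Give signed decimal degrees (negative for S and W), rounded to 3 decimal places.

-7.500, 137.000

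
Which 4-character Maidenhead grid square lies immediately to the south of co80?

Latitude square 0; −1 → -1, wraps to 9, carry into field.
Latitude field O = 14; −1 → 13 = N.
The longitude characters are unchanged.

CN89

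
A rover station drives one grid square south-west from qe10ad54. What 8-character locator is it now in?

Longitude extended square 5; −1 → 4.
Latitude extended square 4; −1 → 3.

QE10ad43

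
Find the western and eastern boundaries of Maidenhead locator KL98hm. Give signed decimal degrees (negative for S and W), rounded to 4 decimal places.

38.5833, 38.6667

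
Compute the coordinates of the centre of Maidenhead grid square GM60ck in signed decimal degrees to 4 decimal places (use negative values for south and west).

30.4375, -47.7917

Field G=6, M=12: +6·20° lon, +12·10° lat → SW at lon -60°, lat 30°.
Square 6, 0: +6·2° lon, +0·1° lat → SW at lon -48°, lat 30°.
Subsquare c=2, k=10: +2·0.0833333° lon, +10·0.0416667° lat → SW at lon -47.8333°, lat 30.4167°.
Cell spans 0.0833333° lon × 0.0416667° lat. Centre is SW corner plus half of each.
latitude 30.4375, longitude -47.7917.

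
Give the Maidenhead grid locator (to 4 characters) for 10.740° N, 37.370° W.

HK10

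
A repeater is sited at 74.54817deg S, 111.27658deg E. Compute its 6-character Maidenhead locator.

Add 180° to longitude and 90° to latitude: 291.2766, 15.4518.
Field: 291.2766/20 → 14 → O, 15.4518/10 → 1 → B; chars OB.
Square: 11.2766/2 → 5, 5.4518/1 → 5; chars 55.
Subsquare: 1.2766/0.0833333 → 15 → p, 0.4518/0.0416667 → 10 → k; chars pk.

OB55pk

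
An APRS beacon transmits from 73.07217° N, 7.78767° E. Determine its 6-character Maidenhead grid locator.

JQ33vb

Shift to the Maidenhead origin (180°W, 90°S): lon 187.7877, lat 163.0722.
Field (20°×10°, letters A–R): 187.7877/20 → 9 → J, 163.0722/10 → 16 → Q; chars JQ.
Square (2°×1°, digits 0–9): 7.7877/2 → 3, 3.0722/1 → 3; chars 33.
Subsquare (5′×2.5′, letters a–x): 1.7877/0.0833333 → 21 → v, 0.0722/0.0416667 → 1 → b; chars vb.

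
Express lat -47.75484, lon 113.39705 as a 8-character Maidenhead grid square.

OE62qf78

Shift to the Maidenhead origin (180°W, 90°S): lon 293.39705, lat 42.24516.
Field: lon ⌊293.39705/20⌋ = 14 → O; lat ⌊42.24516/10⌋ = 4 → E.
Square: lon ⌊13.39705/2⌋ = 6; lat ⌊2.24516/1⌋ = 2.
Subsquare: lon ⌊1.39705/0.0833333⌋ = 16 → q; lat ⌊0.24516/0.0416667⌋ = 5 → f.
Extended square: lon ⌊0.06372/0.00833333⌋ = 7; lat ⌊0.03683/0.00416667⌋ = 8.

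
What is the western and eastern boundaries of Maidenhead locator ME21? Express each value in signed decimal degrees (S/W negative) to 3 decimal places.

Field M=12, E=4: +12·20° lon, +4·10° lat → SW at lon 60°, lat -50°.
Square 2, 1: +2·2° lon, +1·1° lat → SW at lon 64°, lat -49°.
Cell spans 2° lon × 1° lat.
west 64.000, east 66.000.

64.000, 66.000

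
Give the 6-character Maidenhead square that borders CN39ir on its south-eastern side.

CN39jq

Longitude subsquare i = 8; +1 → 9 = j.
Latitude subsquare r = 17; −1 → 16 = q.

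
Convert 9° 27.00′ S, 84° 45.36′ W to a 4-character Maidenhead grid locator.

EI70

Offset from 180°W / 90°S: lon 95.24°, lat 80.55°.
Field (20°×10°, letters A–R): lon ⌊95.24/20⌋ = 4 → E; lat ⌊80.55/10⌋ = 8 → I.
Square (2°×1°, digits 0–9): lon ⌊15.24/2⌋ = 7; lat ⌊0.55/1⌋ = 0.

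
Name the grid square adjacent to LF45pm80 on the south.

LF45pl89

Latitude extended square 0; −1 → -1, wraps to 9, carry into subsquare.
Latitude subsquare m = 12; −1 → 11 = l.
The longitude characters are unchanged.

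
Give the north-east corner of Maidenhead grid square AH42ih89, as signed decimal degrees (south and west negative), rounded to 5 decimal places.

Field A=0, H=7: +0·20° lon, +7·10° lat → SW at lon -180°, lat -20°.
Square 4, 2: +4·2° lon, +2·1° lat → SW at lon -172°, lat -18°.
Subsquare i=8, h=7: +8·0.0833333° lon, +7·0.0416667° lat → SW at lon -171.333°, lat -17.7083°.
Extended square 8, 9: +8·0.00833333° lon, +9·0.00416667° lat → SW at lon -171.267°, lat -17.6708°.
Cell spans 0.00833333° lon × 0.00416667° lat. NE corner is SW corner plus one full cell.
latitude -17.66667, longitude -171.25833.

-17.66667, -171.25833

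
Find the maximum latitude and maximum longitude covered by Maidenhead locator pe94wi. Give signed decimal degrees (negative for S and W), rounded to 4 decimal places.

-45.6250, 139.9167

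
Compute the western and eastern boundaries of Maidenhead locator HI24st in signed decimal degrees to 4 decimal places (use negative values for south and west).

Field H=7, I=8: +7·20° lon, +8·10° lat → SW at lon -40°, lat -10°.
Square 2, 4: +2·2° lon, +4·1° lat → SW at lon -36°, lat -6°.
Subsquare s=18, t=19: +18·0.0833333° lon, +19·0.0416667° lat → SW at lon -34.5°, lat -5.20833°.
Cell spans 0.0833333° lon × 0.0416667° lat.
west -34.5000, east -34.4167.

-34.5000, -34.4167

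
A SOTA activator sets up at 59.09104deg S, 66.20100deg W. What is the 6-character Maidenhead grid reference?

Shift to the Maidenhead origin (180°W, 90°S): lon 113.7990, lat 30.9090.
Field (20°×10°, letters A–R): 113.7990/20 → 5 → F, 30.9090/10 → 3 → D; chars FD.
Square (2°×1°, digits 0–9): 13.7990/2 → 6, 0.9090/1 → 0; chars 60.
Subsquare (5′×2.5′, letters a–x): 1.7990/0.0833333 → 21 → v, 0.9090/0.0416667 → 21 → v; chars vv.

FD60vv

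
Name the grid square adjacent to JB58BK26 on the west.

Longitude extended square 2; −1 → 1.
The latitude characters are unchanged.

JB58bk16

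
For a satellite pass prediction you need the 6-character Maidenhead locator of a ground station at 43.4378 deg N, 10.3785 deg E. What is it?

Shift to the Maidenhead origin (180°W, 90°S): lon 190.3785, lat 133.4378.
Field: 190.3785/20 → 9 → J, 133.4378/10 → 13 → N; chars JN.
Square: 10.3785/2 → 5, 3.4378/1 → 3; chars 53.
Subsquare: 0.3785/0.0833333 → 4 → e, 0.4378/0.0416667 → 10 → k; chars ek.

JN53ek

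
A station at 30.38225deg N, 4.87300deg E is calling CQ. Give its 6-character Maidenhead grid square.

JM20kj

Offset from 180°W / 90°S: lon 184.8730°, lat 120.3822°.
Field (20°×10°, letters A–R): 184.8730/20 → 9 → J, 120.3822/10 → 12 → M; chars JM.
Square (2°×1°, digits 0–9): 4.8730/2 → 2, 0.3822/1 → 0; chars 20.
Subsquare (5′×2.5′, letters a–x): 0.8730/0.0833333 → 10 → k, 0.3822/0.0416667 → 9 → j; chars kj.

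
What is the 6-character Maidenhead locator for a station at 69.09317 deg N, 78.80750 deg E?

MP99jc

Offset from 180°W / 90°S: lon 258.8075°, lat 159.0932°.
Field: lon ⌊258.8075/20⌋ = 12 → M; lat ⌊159.0932/10⌋ = 15 → P.
Square: lon ⌊18.8075/2⌋ = 9; lat ⌊9.0932/1⌋ = 9.
Subsquare: lon ⌊0.8075/0.0833333⌋ = 9 → j; lat ⌊0.0932/0.0416667⌋ = 2 → c.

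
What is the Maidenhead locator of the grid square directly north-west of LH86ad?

LH76xe

Longitude subsquare a = 0; −1 → -1, wraps to 23 = x, carry into square.
Longitude square 8; −1 → 7.
Latitude subsquare d = 3; +1 → 4 = e.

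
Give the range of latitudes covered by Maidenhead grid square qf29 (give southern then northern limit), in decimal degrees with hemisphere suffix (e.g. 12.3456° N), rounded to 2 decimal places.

Field Q=16, F=5: +16·20° lon, +5·10° lat → SW at lon 140°, lat -40°.
Square 2, 9: +2·2° lon, +9·1° lat → SW at lon 144°, lat -31°.
Cell spans 2° lon × 1° lat.
south 31.00° S, north 30.00° S.

31.00° S, 30.00° S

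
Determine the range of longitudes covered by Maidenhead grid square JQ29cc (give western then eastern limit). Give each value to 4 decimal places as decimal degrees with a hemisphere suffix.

Field J=9, Q=16: +9·20° lon, +16·10° lat → SW at lon 0°, lat 70°.
Square 2, 9: +2·2° lon, +9·1° lat → SW at lon 4°, lat 79°.
Subsquare c=2, c=2: +2·0.0833333° lon, +2·0.0416667° lat → SW at lon 4.16667°, lat 79.0833°.
Cell spans 0.0833333° lon × 0.0416667° lat.
west 4.1667° E, east 4.2500° E.

4.1667° E, 4.2500° E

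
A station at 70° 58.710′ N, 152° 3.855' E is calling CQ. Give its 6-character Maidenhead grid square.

Offset from 180°W / 90°S: lon 332.0643°, lat 160.9785°.
Field: 332.0643/20 → 16 → Q, 160.9785/10 → 16 → Q; chars QQ.
Square: 12.0643/2 → 6, 0.9785/1 → 0; chars 60.
Subsquare: 0.0643/0.0833333 → 0 → a, 0.9785/0.0416667 → 23 → x; chars ax.

QQ60ax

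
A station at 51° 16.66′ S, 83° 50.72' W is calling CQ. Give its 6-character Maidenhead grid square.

ED88br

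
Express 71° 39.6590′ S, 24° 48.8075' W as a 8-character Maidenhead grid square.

Shift to the Maidenhead origin (180°W, 90°S): lon 155.18654, lat 18.33902.
Field: lon ⌊155.18654/20⌋ = 7 → H; lat ⌊18.33902/10⌋ = 1 → B.
Square: lon ⌊15.18654/2⌋ = 7; lat ⌊8.33902/1⌋ = 8.
Subsquare: lon ⌊1.18654/0.0833333⌋ = 14 → o; lat ⌊0.33902/0.0416667⌋ = 8 → i.
Extended square: lon ⌊0.01988/0.00833333⌋ = 2; lat ⌊0.00568/0.00416667⌋ = 1.

HB78oi21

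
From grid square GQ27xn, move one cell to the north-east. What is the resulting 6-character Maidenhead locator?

GQ37ao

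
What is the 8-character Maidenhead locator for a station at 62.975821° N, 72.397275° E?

MP62ex74

Shift to the Maidenhead origin (180°W, 90°S): lon 252.39727, lat 152.97582.
Field: lon ⌊252.39727/20⌋ = 12 → M; lat ⌊152.97582/10⌋ = 15 → P.
Square: lon ⌊12.39727/2⌋ = 6; lat ⌊2.97582/1⌋ = 2.
Subsquare: lon ⌊0.39727/0.0833333⌋ = 4 → e; lat ⌊0.97582/0.0416667⌋ = 23 → x.
Extended square: lon ⌊0.06394/0.00833333⌋ = 7; lat ⌊0.01749/0.00416667⌋ = 4.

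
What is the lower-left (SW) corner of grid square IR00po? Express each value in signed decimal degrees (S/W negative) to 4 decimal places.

80.5833, -18.7500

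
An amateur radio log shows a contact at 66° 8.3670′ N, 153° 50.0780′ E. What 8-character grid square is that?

Shift to the Maidenhead origin (180°W, 90°S): lon 333.83463, lat 156.13945.
Field: 333.83463/20 → 16 → Q, 156.13945/10 → 15 → P; chars QP.
Square: 13.83463/2 → 6, 6.13945/1 → 6; chars 66.
Subsquare: 1.83463/0.0833333 → 22 → w, 0.13945/0.0416667 → 3 → d; chars wd.
Extended square: 0.00130/0.00833333 → 0, 0.01445/0.00416667 → 3; chars 03.

QP66wd03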